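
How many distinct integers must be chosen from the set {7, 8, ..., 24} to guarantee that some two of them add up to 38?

A set avoiding the sum 38 can contain at most one of each pair {x, 38−x}, plus the 8 elements whose complement lies outside the range or equal to its own complement.
The integers 7, …, 19 (13 of them) are such a set: any two sum to at least 7+8 = 15 and at most 18+19 = 37 < 38.
Any 14th integer completes one of the 5 pairs, so 14 choices force a sum of 38.

14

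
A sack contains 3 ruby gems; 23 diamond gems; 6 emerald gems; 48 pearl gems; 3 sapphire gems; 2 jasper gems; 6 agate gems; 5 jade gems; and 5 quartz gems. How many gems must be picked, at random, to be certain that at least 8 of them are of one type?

45

The 9 types are the holes; the gems drawn are the pigeons.
To avoid 8 of any one type, the worst case takes at most 7 of each type, or every gem of a type that has fewer than 7.
That gives 3 + 7 + 6 + 7 + 3 + 2 + 6 + 5 + 5 = 44 gems with no type reaching 8.
The next gem forces some type to 8, so 44 + 1 = 45.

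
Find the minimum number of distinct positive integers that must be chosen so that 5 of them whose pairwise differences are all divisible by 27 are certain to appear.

Integers whose pairwise differences are multiples of 27 are exactly those sharing a remainder mod 27. By pigeonhole, the 27 residue classes mod 27 are the pigeonholes.
With 108 integers one could put 4 in each residue class and have no class reach 5.
The 109th integer pushes some class to 5, so 27·4 + 1 = 109.

109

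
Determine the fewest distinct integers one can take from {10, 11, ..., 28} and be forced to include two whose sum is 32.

Two chosen integers sum to 32 exactly when both halves of some pair {x, 32−x} with 10 ≤ x ≤ 32−x ≤ 22 are chosen — 6 such pairs.
The remaining 7 elements (those with no distinct partner in range) can never complete a 32-sum, so the worst case takes all of them and one from each pair: 7 + 6 = 13.
By the pigeonhole principle, the 14th integer has to be the second member of some pair, so 13 + 1 = 14.

14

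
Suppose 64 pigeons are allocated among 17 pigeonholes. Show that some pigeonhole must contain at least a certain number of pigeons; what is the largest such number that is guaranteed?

4

The 17 pigeonholes are the holes and the 64 pigeons are the pigeons.
If every pigeonhole held at most 3 pigeons, the total would be at most 17 × 3 = 51, which is less than 64.
So some pigeonhole holds at least ⌈64/17⌉ = 4 pigeons.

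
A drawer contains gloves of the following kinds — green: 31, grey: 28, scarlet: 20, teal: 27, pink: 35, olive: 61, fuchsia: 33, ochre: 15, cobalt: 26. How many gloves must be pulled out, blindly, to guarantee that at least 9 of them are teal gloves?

In the worst case for collecting teal gloves, every non-teal glove comes out first.
There are 31 + 28 + 20 + 35 + 61 + 33 + 15 + 26 = 249 non-teal gloves altogether.
After those, each further glove must be teal, so 249 + 9 = 258 draws guarantee 9 teal gloves.

258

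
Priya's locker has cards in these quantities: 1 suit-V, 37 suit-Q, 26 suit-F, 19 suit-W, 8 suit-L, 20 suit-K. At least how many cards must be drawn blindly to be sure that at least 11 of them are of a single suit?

An adversary could hand out at most 10 cards per suit (suit-V, suit-L run out sooner): 1 + 10 + 10 + 10 + 8 + 10 = 49 cards and still no suit has 11.
One more card lands in a suit already at 10, so 50 draws are enough and 49 are not.

50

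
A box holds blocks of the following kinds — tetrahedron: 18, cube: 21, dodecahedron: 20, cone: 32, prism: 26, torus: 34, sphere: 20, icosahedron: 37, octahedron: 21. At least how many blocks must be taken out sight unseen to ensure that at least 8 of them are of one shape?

The 9 shapes are the holes; the blocks drawn are the pigeons.
To avoid 8 of any one shape, the worst case takes at most 7 of each shape.
That gives 7 + 7 + 7 + 7 + 7 + 7 + 7 + 7 + 7 = 63 blocks with no shape reaching 8.
The next block forces some shape to 8, so 63 + 1 = 64.

64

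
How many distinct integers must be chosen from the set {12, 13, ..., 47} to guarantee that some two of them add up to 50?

24

Two chosen integers sum to 50 exactly when both halves of some pair {x, 50−x} with 12 ≤ x ≤ 50−x ≤ 38 are chosen — 13 such pairs.
The remaining 10 elements (those with no distinct partner in range) can never complete a 50-sum, so the worst case takes all of them and one from each pair: 10 + 13 = 23.
By the pigeonhole principle, the 24th integer has to be the second member of some pair, so 23 + 1 = 24.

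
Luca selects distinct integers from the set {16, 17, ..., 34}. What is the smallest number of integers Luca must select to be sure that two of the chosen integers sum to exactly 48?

12

Group the elements by complementary pair {x, 48−x}: {16,32}, {17,31}, {18,30}, …, giving 8 two-element pairs, the single value 24 (it cannot pair with itself since the integers are distinct), and 2 integers whose partner 48−x falls outside [16,34].
By pigeonhole, treating each of those 11 groups as a pigeonhole, one can pick one integer per group — 11 integers — with no two summing to 48.
The 12th integer lands in an occupied pair, forcing a sum of 48.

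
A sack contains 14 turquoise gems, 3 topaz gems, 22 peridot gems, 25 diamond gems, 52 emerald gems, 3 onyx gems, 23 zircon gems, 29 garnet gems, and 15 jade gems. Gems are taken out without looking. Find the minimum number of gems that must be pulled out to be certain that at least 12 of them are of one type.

84

By pigeonhole, put each drawn gem into a box by type. The largest draw with every box below 12 takes min(count, 11) from each type; types with fewer than 11 contribute all they have.
Σ min(cᵢ, 11) = 11 + 3 + 11 + 11 + 11 + 3 + 11 + 11 + 11 = 83.
Draw number 83 + 1 = 84 must push one box to 12.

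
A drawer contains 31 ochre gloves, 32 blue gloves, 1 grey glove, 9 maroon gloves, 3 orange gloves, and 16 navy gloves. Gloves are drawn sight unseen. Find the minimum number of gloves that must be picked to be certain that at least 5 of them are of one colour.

Pigeonhole: the 6 colours are the holes; the gloves drawn are the pigeons.
To avoid 5 of any one colour, the worst case takes at most 4 of each colour, or every glove of a colour that has fewer than 4.
That gives 4 + 4 + 1 + 4 + 3 + 4 = 20 gloves with no colour reaching 5.
The next glove forces some colour to 5, so 20 + 1 = 21.

21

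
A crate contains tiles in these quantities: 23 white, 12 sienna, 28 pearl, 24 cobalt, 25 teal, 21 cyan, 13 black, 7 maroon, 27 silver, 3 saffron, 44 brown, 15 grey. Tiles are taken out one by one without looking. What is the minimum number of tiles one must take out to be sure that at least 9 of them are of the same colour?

91

An adversary could hand out at most 8 tiles per colour (maroon, saffron run out sooner): 8 + 8 + 8 + 8 + 8 + 8 + 8 + 7 + 8 + 3 + 8 + 8 = 90 tiles and still no colour has 9.
One more tile lands in a colour already at 8, so 91 draws are enough and 90 are not.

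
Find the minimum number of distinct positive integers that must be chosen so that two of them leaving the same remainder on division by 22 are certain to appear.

23

By pigeonhole, the 22 residue classes mod 22 are the pigeonholes.
With 22 integers one could put 1 in each residue class and have no class reach 2.
The 23rd integer pushes some class to 2, so 22·1 + 1 = 23.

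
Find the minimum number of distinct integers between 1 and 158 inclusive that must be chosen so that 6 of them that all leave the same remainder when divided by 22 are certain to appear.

111

The 22 residue classes mod 22 are the pigeonholes.
With 110 integers one could put 5 in each residue class and have no class reach 6.
The 111th integer pushes some class to 6, so 22·5 + 1 = 111.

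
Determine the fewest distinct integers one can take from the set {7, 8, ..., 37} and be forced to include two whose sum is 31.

23

Two chosen integers sum to 31 exactly when both halves of some pair {x, 31−x} with 7 ≤ x ≤ 31−x ≤ 24 are chosen — 9 such pairs.
The remaining 13 elements (those with no distinct partner in range) can never complete a 31-sum, so the worst case takes all of them and one from each pair: 13 + 9 = 22.
The 23rd integer has to be the second member of some pair, so 22 + 1 = 23.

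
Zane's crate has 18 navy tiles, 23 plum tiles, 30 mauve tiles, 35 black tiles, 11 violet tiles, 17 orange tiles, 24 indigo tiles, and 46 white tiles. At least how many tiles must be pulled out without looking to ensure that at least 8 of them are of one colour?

An adversary could hand out at most 7 tiles per colour: 7 + 7 + 7 + 7 + 7 + 7 + 7 + 7 = 56 tiles and still no colour has 8.
Pigeonhole: one more tile lands in a colour already at 7, so 57 draws are enough and 56 are not.

57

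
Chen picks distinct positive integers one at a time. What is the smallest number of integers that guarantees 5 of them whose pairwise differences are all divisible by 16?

65

Integers whose pairwise differences are multiples of 16 are exactly those sharing a remainder mod 16. By the pigeonhole principle, the 16 residue classes mod 16 are the pigeonholes.
With 64 integers one could put 4 in each residue class and have no class reach 5.
The 65th integer pushes some class to 5, so 16·4 + 1 = 65.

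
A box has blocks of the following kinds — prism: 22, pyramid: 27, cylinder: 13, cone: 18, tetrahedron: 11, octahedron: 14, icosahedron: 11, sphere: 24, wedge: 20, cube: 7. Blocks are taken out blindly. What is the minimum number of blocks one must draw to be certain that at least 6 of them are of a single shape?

51

By pigeonhole, put each drawn block into a box by shape. The largest draw with every box below 6 takes min(count, 5) from each shape.
Σ min(cᵢ, 5) = 5 + 5 + 5 + 5 + 5 + 5 + 5 + 5 + 5 + 5 = 50.
Draw number 50 + 1 = 51 must push one box to 6.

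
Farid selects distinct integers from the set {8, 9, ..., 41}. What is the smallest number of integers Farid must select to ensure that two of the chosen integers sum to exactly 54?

21

A set avoiding the sum 54 can contain at most one of each pair {x, 54−x}, plus the 6 elements whose complement lies outside the range or equal to its own complement.
The integers 8, …, 27 (20 of them) are such a set: any two sum to at least 8+9 = 17 and at most 26+27 = 53 < 54.
Pigeonhole: any 21st integer completes one of the 14 pairs, so 21 choices force a sum of 54.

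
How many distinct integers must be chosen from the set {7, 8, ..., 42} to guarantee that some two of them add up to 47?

Two chosen integers sum to 47 exactly when both halves of some pair {x, 47−x} with 7 ≤ x ≤ 47−x ≤ 40 are chosen — 17 such pairs.
The remaining 2 elements (those with no distinct partner in range) can never complete a 47-sum, so the worst case takes all of them and one from each pair: 2 + 17 = 19.
The 20th integer has to be the second member of some pair, so 19 + 1 = 20.

20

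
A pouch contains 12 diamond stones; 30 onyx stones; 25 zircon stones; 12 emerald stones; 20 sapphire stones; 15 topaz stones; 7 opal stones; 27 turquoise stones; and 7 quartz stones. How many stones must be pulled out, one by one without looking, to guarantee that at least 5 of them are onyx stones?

In the worst case for collecting onyx stones, every non-onyx stone comes out first.
There are 12 + 25 + 12 + 20 + 15 + 7 + 27 + 7 = 125 non-onyx stones altogether.
After those, each further stone must be onyx, so 125 + 5 = 130 draws guarantee 5 onyx stones.

130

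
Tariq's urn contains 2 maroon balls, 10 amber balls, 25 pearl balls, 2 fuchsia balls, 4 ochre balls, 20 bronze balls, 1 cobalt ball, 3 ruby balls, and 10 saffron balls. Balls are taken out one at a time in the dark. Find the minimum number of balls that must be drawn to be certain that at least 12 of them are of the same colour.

55

Put each drawn ball into a box by colour. The largest draw with every box below 12 takes min(count, 11) from each colour; colours with fewer than 11 contribute all they have.
Σ min(cᵢ, 11) = 2 + 10 + 11 + 2 + 4 + 11 + 1 + 3 + 10 = 54.
Draw number 54 + 1 = 55 must push one box to 12.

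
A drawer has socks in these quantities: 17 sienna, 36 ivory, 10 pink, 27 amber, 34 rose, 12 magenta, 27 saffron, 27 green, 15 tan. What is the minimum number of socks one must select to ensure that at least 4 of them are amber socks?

182

In the worst case for collecting amber socks, every non-amber sock comes out first.
There are 17 + 36 + 10 + 34 + 12 + 27 + 27 + 15 = 178 non-amber socks altogether.
After those, each further sock must be amber, so 178 + 4 = 182 draws guarantee 4 amber socks.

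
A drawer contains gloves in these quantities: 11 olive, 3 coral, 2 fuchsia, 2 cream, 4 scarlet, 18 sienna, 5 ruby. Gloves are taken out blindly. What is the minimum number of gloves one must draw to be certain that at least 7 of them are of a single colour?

29

The 7 colours are the holes; the gloves drawn are the pigeons.
To avoid 7 of any one colour, the worst case takes at most 6 of each colour, or every glove of a colour that has fewer than 6.
That gives 6 + 3 + 2 + 2 + 4 + 6 + 5 = 28 gloves with no colour reaching 7.
The next glove forces some colour to 7, so 28 + 1 = 29.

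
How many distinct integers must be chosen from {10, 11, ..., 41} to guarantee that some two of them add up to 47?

A set avoiding the sum 47 can contain at most one of each pair {x, 47−x}, plus the 4 elements whose complement lies outside the range.
The integers 24, …, 41 (18 of them) are such a set: any two sum to at least 24+25 = 49 > 47.
Pigeonhole: any 19th integer completes one of the 14 pairs, so 19 choices force a sum of 47.

19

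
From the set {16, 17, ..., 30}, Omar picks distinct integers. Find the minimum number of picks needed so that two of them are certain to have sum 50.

11

A set avoiding the sum 50 can contain at most one of each pair {x, 50−x}, plus the 5 elements whose complement lies outside the range or equal to its own complement.
The integers 16, …, 25 (10 of them) are such a set: any two sum to at least 16+17 = 33 and at most 24+25 = 49 < 50.
Any 11th integer completes one of the 5 pairs, so 11 choices force a sum of 50.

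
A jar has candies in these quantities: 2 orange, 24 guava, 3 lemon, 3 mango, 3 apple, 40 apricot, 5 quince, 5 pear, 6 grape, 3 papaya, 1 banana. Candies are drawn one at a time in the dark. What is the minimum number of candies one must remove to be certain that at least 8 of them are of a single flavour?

An adversary could hand out at most 7 candies per flavour (9 flavours run out sooner): 2 + 7 + 3 + 3 + 3 + 7 + 5 + 5 + 6 + 3 + 1 = 45 candies and still no flavour has 8.
One more candy lands in a flavour already at 7, so 46 draws are enough and 45 are not.

46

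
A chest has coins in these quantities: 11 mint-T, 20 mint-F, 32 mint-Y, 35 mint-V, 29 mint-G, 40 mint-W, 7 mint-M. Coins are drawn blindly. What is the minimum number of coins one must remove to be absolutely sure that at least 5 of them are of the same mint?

29

By pigeonhole, the 7 mints are the holes; the coins drawn are the pigeons.
To avoid 5 of any one mint, the worst case takes at most 4 of each mint.
That gives 4 + 4 + 4 + 4 + 4 + 4 + 4 = 28 coins with no mint reaching 5.
The next coin forces some mint to 5, so 28 + 1 = 29.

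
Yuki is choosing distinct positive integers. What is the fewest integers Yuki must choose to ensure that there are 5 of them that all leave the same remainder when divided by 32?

129

By the pigeonhole principle, the 32 residue classes mod 32 are the pigeonholes.
With 128 integers one could put 4 in each residue class and have no class reach 5.
The 129th integer pushes some class to 5, so 32·4 + 1 = 129.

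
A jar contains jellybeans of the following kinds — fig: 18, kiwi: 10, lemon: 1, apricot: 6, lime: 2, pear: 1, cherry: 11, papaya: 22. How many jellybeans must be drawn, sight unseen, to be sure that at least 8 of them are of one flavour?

39

Pigeonhole: put each drawn jellybean into a box by flavour. The largest draw with every box below 8 takes min(count, 7) from each flavour; flavours with fewer than 7 contribute all they have.
Σ min(cᵢ, 7) = 7 + 7 + 1 + 6 + 2 + 1 + 7 + 7 = 38.
Draw number 38 + 1 = 39 must push one box to 8.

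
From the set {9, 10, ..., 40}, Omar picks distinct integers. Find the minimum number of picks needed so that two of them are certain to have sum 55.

20

Group the elements by complementary pair {x, 55−x}: {15,40}, {16,39}, {17,38}, …, giving 13 two-element pairs and 6 integers whose partner 55−x falls outside [9,40].
By the pigeonhole principle, treating each of those 19 groups as a pigeonhole, one can pick one integer per group — 19 integers — with no two summing to 55.
The 20th integer lands in an occupied pair, forcing a sum of 55.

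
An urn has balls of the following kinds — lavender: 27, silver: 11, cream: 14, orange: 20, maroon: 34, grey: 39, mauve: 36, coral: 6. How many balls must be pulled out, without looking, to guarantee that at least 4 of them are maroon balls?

In the worst case for collecting maroon balls, every non-maroon ball comes out first.
There are 27 + 11 + 14 + 20 + 39 + 36 + 6 = 153 non-maroon balls altogether.
After those, each further ball must be maroon, so 153 + 4 = 157 draws guarantee 4 maroon balls.

157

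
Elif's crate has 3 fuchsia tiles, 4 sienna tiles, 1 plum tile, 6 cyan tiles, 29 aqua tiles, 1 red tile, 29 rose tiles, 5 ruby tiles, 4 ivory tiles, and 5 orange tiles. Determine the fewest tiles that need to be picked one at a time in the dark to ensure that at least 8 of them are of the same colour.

An adversary could hand out at most 7 tiles per colour (8 colours run out sooner): 3 + 4 + 1 + 6 + 7 + 1 + 7 + 5 + 4 + 5 = 43 tiles and still no colour has 8.
Pigeonhole: one more tile lands in a colour already at 7, so 44 draws are enough and 43 are not.

44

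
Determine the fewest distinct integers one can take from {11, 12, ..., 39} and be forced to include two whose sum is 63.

Group the elements by complementary pair {x, 63−x}: {24,39}, {25,38}, {26,37}, …, giving 8 two-element pairs and 13 integers whose partner 63−x falls outside [11,39].
Treating each of those 21 groups as a pigeonhole, one can pick one integer per group — 21 integers — with no two summing to 63.
The 22nd integer lands in an occupied pair, forcing a sum of 63.

22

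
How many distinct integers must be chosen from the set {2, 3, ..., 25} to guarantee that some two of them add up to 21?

Two chosen integers sum to 21 exactly when both halves of some pair {x, 21−x} with 2 ≤ x ≤ 21−x ≤ 19 are chosen — 9 such pairs.
The remaining 6 elements (those with no distinct partner in range) can never complete a 21-sum, so the worst case takes all of them and one from each pair: 6 + 9 = 15.
By the pigeonhole principle, the 16th integer has to be the second member of some pair, so 15 + 1 = 16.

16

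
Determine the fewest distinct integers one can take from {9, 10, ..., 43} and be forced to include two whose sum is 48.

21

Group the elements by complementary pair {x, 48−x}: {9,39}, {10,38}, {11,37}, …, giving 15 two-element pairs, the single value 24 (it cannot pair with itself since the integers are distinct), and 4 integers whose partner 48−x falls outside [9,43].
By pigeonhole, treating each of those 20 groups as a pigeonhole, one can pick one integer per group — 20 integers — with no two summing to 48.
The 21st integer lands in an occupied pair, forcing a sum of 48.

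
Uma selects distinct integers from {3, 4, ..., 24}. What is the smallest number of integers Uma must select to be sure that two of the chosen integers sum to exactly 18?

17

Two chosen integers sum to 18 exactly when both halves of some pair {x, 18−x} with 3 ≤ x ≤ 18−x ≤ 15 are chosen — 6 such pairs.
The remaining 10 elements (those with no distinct partner in range) can never complete a 18-sum, so the worst case takes all of them and one from each pair: 10 + 6 = 16.
By pigeonhole, the 17th integer has to be the second member of some pair, so 16 + 1 = 17.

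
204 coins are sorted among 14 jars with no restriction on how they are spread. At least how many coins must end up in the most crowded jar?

15

Pigeonhole: the 14 jars are the holes and the 204 coins are the pigeons.
If every jar held at most 14 coins, the total would be at most 14 × 14 = 196, which is less than 204.
So some jar holds at least ⌈204/14⌉ = 15 coins.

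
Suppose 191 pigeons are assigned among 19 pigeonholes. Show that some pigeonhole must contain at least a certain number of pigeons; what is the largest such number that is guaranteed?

11

By the pigeonhole principle, the 19 pigeonholes are the holes and the 191 pigeons are the pigeons.
If every pigeonhole held at most 10 pigeons, the total would be at most 19 × 10 = 190, which is less than 191.
So some pigeonhole holds at least ⌈191/19⌉ = 11 pigeons.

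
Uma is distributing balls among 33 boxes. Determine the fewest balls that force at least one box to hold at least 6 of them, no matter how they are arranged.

166

With 165 balls one could put exactly 5 in each of the 33 boxes, and no box would reach 6.
One more ball must land in a box that already has 5, giving it 6.
So 33 × 5 + 1 = 166 balls are required.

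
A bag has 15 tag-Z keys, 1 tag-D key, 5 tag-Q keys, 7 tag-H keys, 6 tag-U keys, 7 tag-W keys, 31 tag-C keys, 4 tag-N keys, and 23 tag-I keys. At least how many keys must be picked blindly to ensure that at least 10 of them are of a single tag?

58

Put each drawn key into a box by tag. The largest draw with every box below 10 takes min(count, 9) from each tag; tags with fewer than 9 contribute all they have.
Σ min(cᵢ, 9) = 9 + 1 + 5 + 7 + 6 + 7 + 9 + 4 + 9 = 57.
Draw number 57 + 1 = 58 must push one box to 10.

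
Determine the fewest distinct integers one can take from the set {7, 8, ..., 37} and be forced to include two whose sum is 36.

21

Two chosen integers sum to 36 exactly when both halves of some pair {x, 36−x} with 7 ≤ x ≤ 36−x ≤ 29 are chosen — 11 such pairs.
The remaining 9 elements (those with no distinct partner in range) can never complete a 36-sum, so the worst case takes all of them and one from each pair: 9 + 11 = 20.
The 21st integer has to be the second member of some pair, so 20 + 1 = 21.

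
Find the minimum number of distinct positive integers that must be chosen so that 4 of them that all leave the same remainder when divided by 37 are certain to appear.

By the pigeonhole principle, the 37 residue classes mod 37 are the pigeonholes.
With 111 integers one could put 3 in each residue class and have no class reach 4.
The 112th integer pushes some class to 4, so 37·3 + 1 = 112.

112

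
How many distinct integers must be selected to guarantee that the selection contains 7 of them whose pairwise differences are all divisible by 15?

Integers whose pairwise differences are multiples of 15 are exactly those sharing a remainder mod 15. By the pigeonhole principle, the 15 residue classes mod 15 are the pigeonholes.
With 90 integers one could put 6 in each residue class and have no class reach 7.
The 91st integer pushes some class to 7, so 15·6 + 1 = 91.

91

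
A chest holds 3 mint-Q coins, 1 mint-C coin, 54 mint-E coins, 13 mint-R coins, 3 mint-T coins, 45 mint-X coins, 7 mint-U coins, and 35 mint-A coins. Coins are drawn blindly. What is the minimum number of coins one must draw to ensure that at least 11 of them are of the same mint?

55

By the pigeonhole principle, put each drawn coin into a box by mint. The largest draw with every box below 11 takes min(count, 10) from each mint; mints with fewer than 10 contribute all they have.
Σ min(cᵢ, 10) = 3 + 1 + 10 + 10 + 3 + 10 + 7 + 10 = 54.
Draw number 54 + 1 = 55 must push one box to 11.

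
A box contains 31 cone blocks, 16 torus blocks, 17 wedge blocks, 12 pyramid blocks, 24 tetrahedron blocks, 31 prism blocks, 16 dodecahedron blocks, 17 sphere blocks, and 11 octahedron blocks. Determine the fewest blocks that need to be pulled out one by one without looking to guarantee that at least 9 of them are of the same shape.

By pigeonhole, put each drawn block into a box by shape. The largest draw with every box below 9 takes min(count, 8) from each shape.
Σ min(cᵢ, 8) = 8 + 8 + 8 + 8 + 8 + 8 + 8 + 8 + 8 = 72.
Draw number 72 + 1 = 73 must push one box to 9.

73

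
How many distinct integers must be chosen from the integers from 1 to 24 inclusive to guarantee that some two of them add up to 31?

16

Group the elements by complementary pair {x, 31−x}: {7,24}, {8,23}, {9,22}, …, giving 9 two-element pairs and 6 integers whose partner 31−x falls outside [1,24].
Treating each of those 15 groups as a pigeonhole, one can pick one integer per group — 15 integers — with no two summing to 31.
The 16th integer lands in an occupied pair, forcing a sum of 31.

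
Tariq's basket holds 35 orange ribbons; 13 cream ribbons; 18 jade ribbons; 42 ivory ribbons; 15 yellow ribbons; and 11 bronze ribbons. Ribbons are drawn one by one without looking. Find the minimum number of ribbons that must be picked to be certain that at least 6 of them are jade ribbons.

122

In the worst case for collecting jade ribbons, every non-jade ribbon comes out first.
There are 35 + 13 + 42 + 15 + 11 = 116 non-jade ribbons altogether.
After those, each further ribbon must be jade, so 116 + 6 = 122 draws guarantee 6 jade ribbons.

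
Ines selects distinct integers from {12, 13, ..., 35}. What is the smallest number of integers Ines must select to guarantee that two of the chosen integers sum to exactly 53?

16

Two chosen integers sum to 53 exactly when both halves of some pair {x, 53−x} with 18 ≤ x ≤ 53−x ≤ 35 are chosen — 9 such pairs.
The remaining 6 elements (those with no distinct partner in range) can never complete a 53-sum, so the worst case takes all of them and one from each pair: 6 + 9 = 15.
The 16th integer has to be the second member of some pair, so 15 + 1 = 16.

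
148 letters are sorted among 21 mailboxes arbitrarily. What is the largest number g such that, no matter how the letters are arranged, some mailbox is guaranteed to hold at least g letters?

8

Pigeonhole: the 21 mailboxes are the holes and the 148 letters are the pigeons.
If every mailbox held at most 7 letters, the total would be at most 21 × 7 = 147, which is less than 148.
So some mailbox holds at least ⌈148/21⌉ = 8 letters.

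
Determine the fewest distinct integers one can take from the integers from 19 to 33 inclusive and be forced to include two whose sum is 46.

12

Two chosen integers sum to 46 exactly when both halves of some pair {x, 46−x} with 19 ≤ x ≤ 46−x ≤ 27 are chosen — 4 such pairs.
The remaining 7 elements (those with no distinct partner in range) can never complete a 46-sum, so the worst case takes all of them and one from each pair: 7 + 4 = 11.
Pigeonhole: the 12th integer has to be the second member of some pair, so 11 + 1 = 12.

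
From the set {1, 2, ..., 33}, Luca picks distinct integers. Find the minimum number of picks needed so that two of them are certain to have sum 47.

24

A set avoiding the sum 47 can contain at most one of each pair {x, 47−x}, plus the 13 elements whose complement lies outside the range.
The integers 1, …, 23 (23 of them) are such a set: any two sum to at least 1+2 = 3 and at most 22+23 = 45 < 47.
Any 24th integer completes one of the 10 pairs, so 24 choices force a sum of 47.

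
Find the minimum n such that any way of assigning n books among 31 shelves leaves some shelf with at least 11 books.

With 310 books one could put exactly 10 in each of the 31 shelves, and no shelf would reach 11.
Pigeonhole: one more book must land in a shelf that already has 10, giving it 11.
So 31 × 10 + 1 = 311 books are required.

311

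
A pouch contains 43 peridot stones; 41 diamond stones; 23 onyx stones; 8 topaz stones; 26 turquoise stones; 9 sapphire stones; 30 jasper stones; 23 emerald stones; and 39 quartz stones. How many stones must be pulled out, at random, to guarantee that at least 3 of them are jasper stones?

215

In the worst case for collecting jasper stones, every non-jasper stone comes out first.
There are 43 + 41 + 23 + 8 + 26 + 9 + 23 + 39 = 212 non-jasper stones altogether.
After those, each further stone must be jasper, so 212 + 3 = 215 draws guarantee 3 jasper stones.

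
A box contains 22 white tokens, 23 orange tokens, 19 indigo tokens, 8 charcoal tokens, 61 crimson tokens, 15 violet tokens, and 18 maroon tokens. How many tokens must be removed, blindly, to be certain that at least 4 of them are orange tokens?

147

In the worst case for collecting orange tokens, every non-orange token comes out first.
There are 22 + 19 + 8 + 61 + 15 + 18 = 143 non-orange tokens altogether.
After those, each further token must be orange, so 143 + 4 = 147 draws guarantee 4 orange tokens.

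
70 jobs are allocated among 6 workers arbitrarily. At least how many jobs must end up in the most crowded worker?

By the pigeonhole principle, the 6 workers are the holes and the 70 jobs are the pigeons.
If every worker held at most 11 jobs, the total would be at most 6 × 11 = 66, which is less than 70.
So some worker holds at least ⌈70/6⌉ = 12 jobs.

12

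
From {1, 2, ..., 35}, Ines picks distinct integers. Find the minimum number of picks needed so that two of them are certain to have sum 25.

Two chosen integers sum to 25 exactly when both halves of some pair {x, 25−x} with 1 ≤ x ≤ 25−x ≤ 24 are chosen — 12 such pairs.
The remaining 11 elements (those with no distinct partner in range) can never complete a 25-sum, so the worst case takes all of them and one from each pair: 11 + 12 = 23.
The 24th integer has to be the second member of some pair, so 23 + 1 = 24.

24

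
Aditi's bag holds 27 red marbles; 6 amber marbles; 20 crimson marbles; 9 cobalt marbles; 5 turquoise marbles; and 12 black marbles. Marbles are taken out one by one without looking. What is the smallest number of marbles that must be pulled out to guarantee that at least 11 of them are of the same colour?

51

The 6 colours are the holes; the marbles drawn are the pigeons.
To avoid 11 of any one colour, the worst case takes at most 10 of each colour, or every marble of a colour that has fewer than 10.
That gives 10 + 6 + 10 + 9 + 5 + 10 = 50 marbles with no colour reaching 11.
The next marble forces some colour to 11, so 50 + 1 = 51.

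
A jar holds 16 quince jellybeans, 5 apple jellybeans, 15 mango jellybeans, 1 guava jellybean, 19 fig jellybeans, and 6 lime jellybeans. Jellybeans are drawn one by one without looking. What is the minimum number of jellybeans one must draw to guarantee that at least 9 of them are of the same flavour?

An adversary could hand out at most 8 jellybeans per flavour (apple, guava, lime run out sooner): 8 + 5 + 8 + 1 + 8 + 6 = 36 jellybeans and still no flavour has 9.
By the pigeonhole principle, one more jellybean lands in a flavour already at 8, so 37 draws are enough and 36 are not.

37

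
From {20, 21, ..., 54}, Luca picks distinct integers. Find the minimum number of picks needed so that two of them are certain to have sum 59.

A set avoiding the sum 59 can contain at most one of each pair {x, 59−x}, plus the 15 elements whose complement lies outside the range.
The integers 30, …, 54 (25 of them) are such a set: any two sum to at least 30+31 = 61 > 59.
By pigeonhole, any 26th integer completes one of the 10 pairs, so 26 choices force a sum of 59.

26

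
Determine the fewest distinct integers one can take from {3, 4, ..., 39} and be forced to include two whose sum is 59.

28

A set avoiding the sum 59 can contain at most one of each pair {x, 59−x}, plus the 17 elements whose complement lies outside the range.
The integers 3, …, 29 (27 of them) are such a set: any two sum to at least 3+4 = 7 and at most 28+29 = 57 < 59.
By pigeonhole, any 28th integer completes one of the 10 pairs, so 28 choices force a sum of 59.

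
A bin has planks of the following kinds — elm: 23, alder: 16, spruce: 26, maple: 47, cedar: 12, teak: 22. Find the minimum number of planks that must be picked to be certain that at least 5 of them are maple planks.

104

In the worst case for collecting maple planks, every non-maple plank comes out first.
There are 23 + 16 + 26 + 12 + 22 = 99 non-maple planks altogether.
After those, each further plank must be maple, so 99 + 5 = 104 draws guarantee 5 maple planks.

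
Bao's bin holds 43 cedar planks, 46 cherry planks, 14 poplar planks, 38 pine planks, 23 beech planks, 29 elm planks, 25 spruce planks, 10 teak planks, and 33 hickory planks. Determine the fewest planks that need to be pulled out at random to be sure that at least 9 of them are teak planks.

260

In the worst case for collecting teak planks, every non-teak plank comes out first.
There are 43 + 46 + 14 + 38 + 23 + 29 + 25 + 33 = 251 non-teak planks altogether.
After those, each further plank must be teak, so 251 + 9 = 260 draws guarantee 9 teak planks.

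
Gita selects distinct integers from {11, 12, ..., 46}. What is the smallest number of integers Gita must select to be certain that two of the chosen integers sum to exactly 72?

A set avoiding the sum 72 can contain at most one of each pair {x, 72−x}, plus the 16 elements whose complement lies outside the range or equal to its own complement.
The integers 11, …, 36 (26 of them) are such a set: any two sum to at least 11+12 = 23 and at most 35+36 = 71 < 72.
Any 27th integer completes one of the 10 pairs, so 27 choices force a sum of 72.

27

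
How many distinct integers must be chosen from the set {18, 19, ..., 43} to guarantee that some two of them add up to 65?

A set avoiding the sum 65 can contain at most one of each pair {x, 65−x}, plus the 4 elements whose complement lies outside the range.
The integers 18, …, 32 (15 of them) are such a set: any two sum to at least 18+19 = 37 and at most 31+32 = 63 < 65.
By pigeonhole, any 16th integer completes one of the 11 pairs, so 16 choices force a sum of 65.

16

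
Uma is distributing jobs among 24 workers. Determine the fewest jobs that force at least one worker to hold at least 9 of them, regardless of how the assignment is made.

With 192 jobs one could put exactly 8 in each of the 24 workers, and no worker would reach 9.
One more job must land in a worker that already has 8, giving it 9.
So 24 × 8 + 1 = 193 jobs are required.

193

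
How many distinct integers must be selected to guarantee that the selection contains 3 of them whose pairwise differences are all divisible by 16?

33

Integers whose pairwise differences are multiples of 16 are exactly those sharing a remainder mod 16. The 16 residue classes mod 16 are the pigeonholes.
With 32 integers one could put 2 in each residue class and have no class reach 3.
The 33rd integer pushes some class to 3, so 16·2 + 1 = 33.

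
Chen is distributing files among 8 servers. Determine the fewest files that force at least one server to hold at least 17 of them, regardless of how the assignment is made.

With 128 files one could put exactly 16 in each of the 8 servers, and no server would reach 17.
By the pigeonhole principle, one more file must land in a server that already has 16, giving it 17.
So 8 × 16 + 1 = 129 files are required.

129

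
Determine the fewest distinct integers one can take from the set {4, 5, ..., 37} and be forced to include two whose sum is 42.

Two chosen integers sum to 42 exactly when both halves of some pair {x, 42−x} with 5 ≤ x ≤ 42−x ≤ 37 are chosen — 16 such pairs.
The remaining 2 elements (those with no distinct partner in range) can never complete a 42-sum, so the worst case takes all of them and one from each pair: 2 + 16 = 18.
The 19th integer has to be the second member of some pair, so 18 + 1 = 19.

19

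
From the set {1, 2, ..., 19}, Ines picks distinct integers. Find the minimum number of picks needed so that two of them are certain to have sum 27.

14

Group the elements by complementary pair {x, 27−x}: {8,19}, {9,18}, {10,17}, …, giving 6 two-element pairs and 7 integers whose partner 27−x falls outside [1,19].
Pigeonhole: treating each of those 13 groups as a pigeonhole, one can pick one integer per group — 13 integers — with no two summing to 27.
The 14th integer lands in an occupied pair, forcing a sum of 27.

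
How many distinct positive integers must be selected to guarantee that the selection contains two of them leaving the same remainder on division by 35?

36

Pigeonhole: the 35 residue classes mod 35 are the pigeonholes.
With 35 integers one could put 1 in each residue class and have no class reach 2.
The 36th integer pushes some class to 2, so 35·1 + 1 = 36.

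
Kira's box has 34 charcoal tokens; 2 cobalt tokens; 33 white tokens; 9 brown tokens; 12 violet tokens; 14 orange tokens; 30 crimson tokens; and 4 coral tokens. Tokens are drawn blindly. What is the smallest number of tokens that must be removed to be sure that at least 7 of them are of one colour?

Pigeonhole: the 8 colours are the holes; the tokens drawn are the pigeons.
To avoid 7 of any one colour, the worst case takes at most 6 of each colour, or every token of a colour that has fewer than 6.
That gives 6 + 2 + 6 + 6 + 6 + 6 + 6 + 4 = 42 tokens with no colour reaching 7.
The next token forces some colour to 7, so 42 + 1 = 43.

43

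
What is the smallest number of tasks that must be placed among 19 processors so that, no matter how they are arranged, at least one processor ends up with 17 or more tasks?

305

With 304 tasks one could put exactly 16 in each of the 19 processors, and no processor would reach 17.
One more task must land in a processor that already has 16, giving it 17.
So 19 × 16 + 1 = 305 tasks are required.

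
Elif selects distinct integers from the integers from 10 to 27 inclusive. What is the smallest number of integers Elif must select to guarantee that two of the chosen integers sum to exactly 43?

13

A set avoiding the sum 43 can contain at most one of each pair {x, 43−x}, plus the 6 elements whose complement lies outside the range.
The integers 10, …, 21 (12 of them) are such a set: any two sum to at least 10+11 = 21 and at most 20+21 = 41 < 43.
Any 13th integer completes one of the 6 pairs, so 13 choices force a sum of 43.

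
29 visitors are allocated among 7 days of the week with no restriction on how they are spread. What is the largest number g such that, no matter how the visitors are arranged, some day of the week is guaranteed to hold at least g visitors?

5

By the pigeonhole principle, the 7 days of the week are the holes and the 29 visitors are the pigeons.
If every day of the week held at most 4 visitors, the total would be at most 7 × 4 = 28, which is less than 29.
So some day of the week holds at least ⌈29/7⌉ = 5 visitors.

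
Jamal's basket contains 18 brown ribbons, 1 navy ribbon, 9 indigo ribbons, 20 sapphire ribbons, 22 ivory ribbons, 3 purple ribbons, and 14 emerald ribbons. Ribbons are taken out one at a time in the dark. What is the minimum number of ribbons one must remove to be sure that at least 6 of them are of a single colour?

30

Put each drawn ribbon into a box by colour. The largest draw with every box below 6 takes min(count, 5) from each colour; colours with fewer than 5 contribute all they have.
Σ min(cᵢ, 5) = 5 + 1 + 5 + 5 + 5 + 3 + 5 = 29.
Draw number 29 + 1 = 30 must push one box to 6.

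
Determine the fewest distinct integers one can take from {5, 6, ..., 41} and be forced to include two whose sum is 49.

21

Group the elements by complementary pair {x, 49−x}: {8,41}, {9,40}, {10,39}, …, giving 17 two-element pairs and 3 integers whose partner 49−x falls outside [5,41].
By pigeonhole, treating each of those 20 groups as a pigeonhole, one can pick one integer per group — 20 integers — with no two summing to 49.
The 21st integer lands in an occupied pair, forcing a sum of 49.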